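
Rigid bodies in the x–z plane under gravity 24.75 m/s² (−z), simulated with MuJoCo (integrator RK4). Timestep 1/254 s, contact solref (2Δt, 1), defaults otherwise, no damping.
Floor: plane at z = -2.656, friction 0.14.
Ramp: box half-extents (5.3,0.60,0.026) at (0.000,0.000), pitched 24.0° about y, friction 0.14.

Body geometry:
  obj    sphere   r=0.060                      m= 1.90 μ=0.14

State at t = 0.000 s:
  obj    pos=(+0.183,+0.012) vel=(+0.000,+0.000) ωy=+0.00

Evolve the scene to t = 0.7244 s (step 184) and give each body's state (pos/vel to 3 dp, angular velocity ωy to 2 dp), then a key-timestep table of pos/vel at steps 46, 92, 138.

State at t = 0.7244 s:
  obj    pos=(+1.907,-0.755) vel=(+4.759,-2.119) ωy=+86.78

Key-timestep trajectory:
   step    t(s)  obj.x    obj.z    obj.vx   obj.vz 
     46  0.1811   +0.291  -0.035  +1.190  -0.530
     92  0.3622   +0.614  -0.179  +2.380  -1.060
    138  0.5433   +1.153  -0.419  +3.569  -1.589


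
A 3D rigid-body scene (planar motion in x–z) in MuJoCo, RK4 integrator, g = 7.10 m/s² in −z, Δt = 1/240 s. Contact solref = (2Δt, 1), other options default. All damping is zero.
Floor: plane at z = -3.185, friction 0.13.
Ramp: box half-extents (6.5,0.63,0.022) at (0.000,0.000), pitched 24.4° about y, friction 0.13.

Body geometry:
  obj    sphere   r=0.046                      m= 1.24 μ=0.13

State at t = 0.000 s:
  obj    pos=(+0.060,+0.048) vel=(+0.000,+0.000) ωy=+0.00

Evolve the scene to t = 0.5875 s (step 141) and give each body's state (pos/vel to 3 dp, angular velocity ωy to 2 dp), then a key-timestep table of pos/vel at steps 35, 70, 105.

State at t = 0.5875 s:
  obj    pos=(+0.390,-0.102) vel=(+1.121,-0.508) ωy=+26.74

Key-timestep trajectory:
   step    t(s)  obj.x    obj.z    obj.vx   obj.vz 
     35  0.1458   +0.080  +0.038  +0.280  -0.126
     70  0.2917   +0.141  +0.011  +0.555  -0.260
    105  0.4375   +0.243  -0.035  +0.835  -0.378


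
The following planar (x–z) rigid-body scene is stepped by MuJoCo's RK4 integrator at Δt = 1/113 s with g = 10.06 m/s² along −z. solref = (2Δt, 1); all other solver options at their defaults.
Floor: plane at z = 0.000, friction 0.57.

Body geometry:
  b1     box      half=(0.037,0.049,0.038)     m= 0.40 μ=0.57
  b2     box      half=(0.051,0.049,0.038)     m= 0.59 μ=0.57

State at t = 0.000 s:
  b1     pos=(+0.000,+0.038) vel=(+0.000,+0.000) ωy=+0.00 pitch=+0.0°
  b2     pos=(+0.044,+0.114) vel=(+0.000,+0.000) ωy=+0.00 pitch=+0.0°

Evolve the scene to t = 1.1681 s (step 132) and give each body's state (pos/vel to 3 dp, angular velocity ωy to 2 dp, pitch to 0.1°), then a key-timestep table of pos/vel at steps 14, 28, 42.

State at t = 1.1681 s:
  b1     pos=(+0.000,+0.038) vel=(+0.000,+0.000) ωy=+0.00 pitch=+0.0°
  b2     pos=(+0.093,+0.051) vel=(+0.000,+0.000) ωy=+0.00 pitch=+90.0°

Key-timestep trajectory:
   step    t(s)  b1.x    b1.z    b1.vx   b1.vz   b2.x    b2.z    b2.vx   b2.vz 
     14  0.1239   +0.000  +0.038  -0.001  +0.000   +0.052  +0.111  +0.149  -0.060
     28  0.2478   +0.000  +0.038  +0.000  +0.000   +0.081  +0.073  +0.266  -0.785
     42  0.3717   +0.000  +0.038  +0.000  +0.000   +0.094  +0.051  -0.133  -0.081


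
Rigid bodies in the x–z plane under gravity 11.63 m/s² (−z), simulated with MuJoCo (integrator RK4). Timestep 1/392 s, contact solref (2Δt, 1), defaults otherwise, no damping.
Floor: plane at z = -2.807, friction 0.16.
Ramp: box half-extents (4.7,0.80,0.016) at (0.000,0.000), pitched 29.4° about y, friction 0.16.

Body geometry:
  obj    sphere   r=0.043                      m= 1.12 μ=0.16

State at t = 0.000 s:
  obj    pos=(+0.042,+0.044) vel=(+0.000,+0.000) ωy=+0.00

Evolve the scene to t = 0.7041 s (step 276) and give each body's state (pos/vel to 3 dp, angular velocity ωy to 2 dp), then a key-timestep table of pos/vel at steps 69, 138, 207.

State at t = 0.7041 s:
  obj    pos=(+0.925,-0.454) vel=(+2.510,-1.410) ωy=+66.35

Key-timestep trajectory:
   step    t(s)  obj.x    obj.z    obj.vx   obj.vz 
     69  0.1760   +0.097  +0.013  +0.628  -0.352
    138  0.3520   +0.263  -0.080  +1.255  -0.704
    207  0.5281   +0.539  -0.236  +1.882  -1.057


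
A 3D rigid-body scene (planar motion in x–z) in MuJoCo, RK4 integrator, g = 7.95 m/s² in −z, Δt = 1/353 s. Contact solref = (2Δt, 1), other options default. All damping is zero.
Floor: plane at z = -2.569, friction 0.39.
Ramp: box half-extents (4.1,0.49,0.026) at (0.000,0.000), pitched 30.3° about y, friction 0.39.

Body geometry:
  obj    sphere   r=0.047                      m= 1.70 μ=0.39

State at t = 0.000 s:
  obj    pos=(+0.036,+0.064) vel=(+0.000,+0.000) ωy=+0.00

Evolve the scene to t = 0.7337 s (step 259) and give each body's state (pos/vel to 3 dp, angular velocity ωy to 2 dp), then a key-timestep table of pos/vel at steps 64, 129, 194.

State at t = 0.7337 s:
  obj    pos=(+0.702,-0.326) vel=(+1.815,-1.061) ωy=+44.72

Key-timestep trajectory:
   step    t(s)  obj.x    obj.z    obj.vx   obj.vz 
     64  0.1813   +0.077  +0.040  +0.449  -0.262
    129  0.3654   +0.201  -0.033  +0.904  -0.528
    194  0.5496   +0.409  -0.155  +1.359  -0.794


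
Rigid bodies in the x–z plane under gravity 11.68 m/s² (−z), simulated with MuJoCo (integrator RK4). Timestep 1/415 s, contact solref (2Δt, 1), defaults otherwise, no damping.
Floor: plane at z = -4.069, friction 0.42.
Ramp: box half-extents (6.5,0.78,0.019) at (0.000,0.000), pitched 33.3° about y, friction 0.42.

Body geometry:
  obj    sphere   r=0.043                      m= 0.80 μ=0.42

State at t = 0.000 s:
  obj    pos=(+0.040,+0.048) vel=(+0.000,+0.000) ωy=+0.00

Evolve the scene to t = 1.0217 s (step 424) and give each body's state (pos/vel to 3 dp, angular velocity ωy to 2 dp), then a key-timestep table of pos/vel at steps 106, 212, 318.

State at t = 1.0217 s:
  obj    pos=(+2.038,-1.265) vel=(+3.911,-2.569) ωy=+108.82

Key-timestep trajectory:
   step    t(s)  obj.x    obj.z    obj.vx   obj.vz 
    106  0.2554   +0.165  -0.034  +0.978  -0.642
    212  0.5108   +0.540  -0.280  +1.956  -1.285
    318  0.7663   +1.164  -0.690  +2.934  -1.927


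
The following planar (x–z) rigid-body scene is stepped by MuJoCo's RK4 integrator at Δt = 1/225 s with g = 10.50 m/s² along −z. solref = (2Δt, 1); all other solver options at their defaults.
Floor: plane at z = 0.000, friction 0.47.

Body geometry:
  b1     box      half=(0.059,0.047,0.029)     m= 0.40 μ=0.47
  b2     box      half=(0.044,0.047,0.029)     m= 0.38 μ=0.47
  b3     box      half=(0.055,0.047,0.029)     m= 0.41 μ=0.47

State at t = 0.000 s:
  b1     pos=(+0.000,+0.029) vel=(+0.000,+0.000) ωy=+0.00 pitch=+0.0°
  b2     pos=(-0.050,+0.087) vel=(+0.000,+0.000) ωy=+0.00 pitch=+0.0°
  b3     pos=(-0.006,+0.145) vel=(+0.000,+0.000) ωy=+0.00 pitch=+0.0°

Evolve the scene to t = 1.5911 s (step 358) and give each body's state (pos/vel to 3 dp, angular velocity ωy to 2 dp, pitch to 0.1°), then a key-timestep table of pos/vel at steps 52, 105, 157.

State at t = 1.5911 s:
  b1     pos=(+0.000,+0.029) vel=(+0.000,+0.000) ωy=+0.00 pitch=+0.0°
  b2     pos=(-0.050,+0.087) vel=(+0.000,+0.000) ωy=+0.00 pitch=+0.0°
  b3     pos=(+0.135,+0.029) vel=(+0.000,+0.000) ωy=+0.00 pitch=+180.0°

Key-timestep trajectory:
   step    t(s)  b1.x    b1.z    b1.vx   b1.vz   b2.x    b2.z    b2.vx   b2.vz   b3.x    b3.z    b3.vx   b3.vz 
     52  0.2311   +0.000  +0.029  +0.000  +0.000   -0.050  +0.087  +0.000  +0.000   -0.005  +0.145  +0.007  +0.000
    105  0.4667   +0.000  +0.029  +0.000  +0.000   -0.050  +0.087  +0.000  +0.000   +0.003  +0.143  +0.106  -0.033
    157  0.6978   +0.000  +0.029  +0.000  +0.000   -0.050  +0.087  +0.000  +0.000   +0.068  +0.113  +0.384  -0.058


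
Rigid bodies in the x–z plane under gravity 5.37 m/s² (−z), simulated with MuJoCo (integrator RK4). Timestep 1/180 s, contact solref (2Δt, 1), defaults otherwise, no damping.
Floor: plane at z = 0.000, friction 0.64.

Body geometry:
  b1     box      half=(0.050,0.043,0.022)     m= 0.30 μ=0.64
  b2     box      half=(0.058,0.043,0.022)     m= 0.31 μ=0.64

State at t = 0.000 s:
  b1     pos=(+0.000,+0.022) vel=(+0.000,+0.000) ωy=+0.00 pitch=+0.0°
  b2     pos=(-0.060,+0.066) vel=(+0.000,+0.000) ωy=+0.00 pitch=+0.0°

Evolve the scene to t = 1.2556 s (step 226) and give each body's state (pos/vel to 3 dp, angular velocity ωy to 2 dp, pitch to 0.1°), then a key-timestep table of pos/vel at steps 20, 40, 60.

State at t = 1.2556 s:
  b1     pos=(+0.000,+0.022) vel=(+0.000,+0.000) ωy=+0.00 pitch=+0.0°
  b2     pos=(-0.071,+0.054) vel=(+0.000,+0.000) ωy=+0.01 pitch=-40.5°

Key-timestep trajectory:
   step    t(s)  b1.x    b1.z    b1.vx   b1.vz   b2.x    b2.z    b2.vx   b2.vz 
     20  0.1111   +0.000  +0.022  +0.000  +0.000   -0.064  +0.064  -0.071  -0.056
     40  0.2222   +0.000  +0.022  +0.000  +0.000   -0.074  +0.055  -0.054  +0.085
     60  0.3333   +0.000  +0.022  +0.000  +0.000   -0.072  +0.055  +0.096  -0.055


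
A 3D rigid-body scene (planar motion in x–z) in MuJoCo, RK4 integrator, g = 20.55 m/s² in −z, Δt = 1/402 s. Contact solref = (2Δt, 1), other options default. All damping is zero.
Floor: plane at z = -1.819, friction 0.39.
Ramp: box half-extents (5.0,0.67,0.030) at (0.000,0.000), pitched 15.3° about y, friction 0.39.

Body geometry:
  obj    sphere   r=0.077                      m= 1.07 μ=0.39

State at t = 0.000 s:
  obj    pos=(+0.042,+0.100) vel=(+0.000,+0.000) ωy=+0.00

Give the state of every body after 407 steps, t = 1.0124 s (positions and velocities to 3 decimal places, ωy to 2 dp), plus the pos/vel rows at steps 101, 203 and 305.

State at t = 1.0124 s:
  obj    pos=(+1.957,-0.424) vel=(+3.783,-1.035) ωy=+50.92

Key-timestep trajectory:
   step    t(s)  obj.x    obj.z    obj.vx   obj.vz 
    101  0.2512   +0.160  +0.067  +0.939  -0.257
    203  0.5050   +0.518  -0.031  +1.887  -0.516
    305  0.7587   +1.117  -0.195  +2.835  -0.775


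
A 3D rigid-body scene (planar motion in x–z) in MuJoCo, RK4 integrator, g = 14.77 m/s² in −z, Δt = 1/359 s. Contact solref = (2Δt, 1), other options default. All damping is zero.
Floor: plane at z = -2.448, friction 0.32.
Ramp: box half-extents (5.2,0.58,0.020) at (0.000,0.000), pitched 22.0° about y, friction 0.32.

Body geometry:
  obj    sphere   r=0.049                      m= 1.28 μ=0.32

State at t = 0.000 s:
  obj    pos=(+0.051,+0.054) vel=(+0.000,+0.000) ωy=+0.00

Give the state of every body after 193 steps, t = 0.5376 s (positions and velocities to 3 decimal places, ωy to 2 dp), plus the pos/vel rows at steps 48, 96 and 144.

State at t = 0.5376 s:
  obj    pos=(+0.581,-0.160) vel=(+1.970,-0.796) ωy=+43.35

Key-timestep trajectory:
   step    t(s)  obj.x    obj.z    obj.vx   obj.vz 
     48  0.1337   +0.084  +0.041  +0.490  -0.198
     96  0.2674   +0.182  +0.001  +0.980  -0.396
    144  0.4011   +0.346  -0.065  +1.470  -0.594


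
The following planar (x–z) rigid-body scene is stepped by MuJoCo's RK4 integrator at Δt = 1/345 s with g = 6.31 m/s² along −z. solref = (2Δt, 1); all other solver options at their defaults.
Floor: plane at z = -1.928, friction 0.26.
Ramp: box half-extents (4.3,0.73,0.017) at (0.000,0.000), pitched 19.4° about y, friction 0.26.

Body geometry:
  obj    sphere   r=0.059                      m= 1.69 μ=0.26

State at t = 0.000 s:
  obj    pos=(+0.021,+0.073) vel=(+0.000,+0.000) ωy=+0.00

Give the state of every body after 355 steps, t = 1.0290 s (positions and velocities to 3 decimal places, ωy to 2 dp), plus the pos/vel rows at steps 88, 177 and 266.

State at t = 1.0290 s:
  obj    pos=(+0.769,-0.190) vel=(+1.453,-0.512) ωy=+26.11

Key-timestep trajectory:
   step    t(s)  obj.x    obj.z    obj.vx   obj.vz 
     88  0.2551   +0.067  +0.057  +0.360  -0.127
    177  0.5130   +0.207  +0.008  +0.725  -0.255
    266  0.7710   +0.441  -0.075  +1.089  -0.383


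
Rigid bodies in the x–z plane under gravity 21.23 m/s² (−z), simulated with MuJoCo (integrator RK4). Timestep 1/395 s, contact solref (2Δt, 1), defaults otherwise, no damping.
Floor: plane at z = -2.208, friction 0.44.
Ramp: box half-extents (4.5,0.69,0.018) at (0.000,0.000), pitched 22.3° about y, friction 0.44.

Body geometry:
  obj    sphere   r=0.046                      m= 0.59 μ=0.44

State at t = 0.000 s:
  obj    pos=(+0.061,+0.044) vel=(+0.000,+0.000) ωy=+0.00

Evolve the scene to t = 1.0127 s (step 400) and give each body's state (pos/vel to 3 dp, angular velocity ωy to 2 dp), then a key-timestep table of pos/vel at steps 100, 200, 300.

State at t = 1.0127 s:
  obj    pos=(+2.791,-1.075) vel=(+5.391,-2.211) ωy=+126.67

Key-timestep trajectory:
   step    t(s)  obj.x    obj.z    obj.vx   obj.vz 
    100  0.2532   +0.232  -0.026  +1.348  -0.553
    200  0.5063   +0.744  -0.236  +2.696  -1.106
    300  0.7595   +1.597  -0.586  +4.043  -1.658


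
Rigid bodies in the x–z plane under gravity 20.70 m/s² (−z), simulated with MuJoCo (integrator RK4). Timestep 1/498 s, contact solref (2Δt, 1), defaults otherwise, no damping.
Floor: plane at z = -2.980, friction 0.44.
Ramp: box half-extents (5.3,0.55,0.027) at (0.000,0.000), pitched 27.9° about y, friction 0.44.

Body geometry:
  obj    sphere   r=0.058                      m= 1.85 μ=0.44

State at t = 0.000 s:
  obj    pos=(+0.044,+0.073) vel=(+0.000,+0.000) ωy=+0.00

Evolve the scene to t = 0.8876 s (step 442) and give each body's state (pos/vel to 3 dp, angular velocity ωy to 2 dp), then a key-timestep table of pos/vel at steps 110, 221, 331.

State at t = 0.8876 s:
  obj    pos=(+2.452,-1.202) vel=(+5.427,-2.873) ωy=+105.87

Key-timestep trajectory:
   step    t(s)  obj.x    obj.z    obj.vx   obj.vz 
    110  0.2209   +0.193  -0.006  +1.351  -0.715
    221  0.4438   +0.646  -0.246  +2.714  -1.437
    331  0.6647   +1.395  -0.642  +4.064  -2.152


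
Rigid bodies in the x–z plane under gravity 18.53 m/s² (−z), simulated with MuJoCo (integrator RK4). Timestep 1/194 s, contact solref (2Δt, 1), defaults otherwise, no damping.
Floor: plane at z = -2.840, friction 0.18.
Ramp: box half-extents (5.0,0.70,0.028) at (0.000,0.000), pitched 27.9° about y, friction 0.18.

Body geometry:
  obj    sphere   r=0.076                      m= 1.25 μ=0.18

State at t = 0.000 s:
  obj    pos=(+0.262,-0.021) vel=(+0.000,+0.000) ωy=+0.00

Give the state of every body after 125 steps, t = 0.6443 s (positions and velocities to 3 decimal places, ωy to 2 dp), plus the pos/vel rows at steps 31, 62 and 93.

State at t = 0.6443 s:
  obj    pos=(+1.399,-0.623) vel=(+3.527,-1.868) ωy=+52.48

Key-timestep trajectory:
   step    t(s)  obj.x    obj.z    obj.vx   obj.vz 
     31  0.1598   +0.332  -0.058  +0.875  -0.463
     62  0.3196   +0.542  -0.169  +1.750  -0.926
     93  0.4794   +0.891  -0.354  +2.624  -1.390


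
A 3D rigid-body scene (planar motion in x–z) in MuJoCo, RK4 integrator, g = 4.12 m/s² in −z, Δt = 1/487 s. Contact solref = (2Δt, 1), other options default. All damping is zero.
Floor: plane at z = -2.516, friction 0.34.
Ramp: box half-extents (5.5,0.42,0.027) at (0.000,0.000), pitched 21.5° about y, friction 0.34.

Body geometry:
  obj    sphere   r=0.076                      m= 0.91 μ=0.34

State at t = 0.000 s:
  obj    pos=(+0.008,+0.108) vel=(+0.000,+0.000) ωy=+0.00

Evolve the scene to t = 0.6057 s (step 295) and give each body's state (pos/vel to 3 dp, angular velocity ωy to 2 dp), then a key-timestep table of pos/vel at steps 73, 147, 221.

State at t = 0.6057 s:
  obj    pos=(+0.192,+0.035) vel=(+0.608,-0.239) ωy=+8.60

Key-timestep trajectory:
   step    t(s)  obj.x    obj.z    obj.vx   obj.vz 
     73  0.1499   +0.019  +0.103  +0.150  -0.059
    147  0.3018   +0.054  +0.090  +0.303  -0.119
    221  0.4538   +0.111  +0.067  +0.455  -0.179


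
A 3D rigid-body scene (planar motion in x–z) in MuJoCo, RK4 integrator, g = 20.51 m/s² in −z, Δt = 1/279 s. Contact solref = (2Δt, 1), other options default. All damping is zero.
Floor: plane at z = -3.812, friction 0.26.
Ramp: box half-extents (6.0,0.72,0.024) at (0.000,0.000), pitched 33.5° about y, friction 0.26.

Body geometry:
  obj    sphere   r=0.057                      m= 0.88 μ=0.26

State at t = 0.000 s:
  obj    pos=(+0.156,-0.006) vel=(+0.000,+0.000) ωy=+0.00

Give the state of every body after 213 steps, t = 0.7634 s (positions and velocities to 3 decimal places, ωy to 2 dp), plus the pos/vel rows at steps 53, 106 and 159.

State at t = 0.7634 s:
  obj    pos=(+2.121,-1.307) vel=(+5.148,-3.407) ωy=+108.27

Key-timestep trajectory:
   step    t(s)  obj.x    obj.z    obj.vx   obj.vz 
     53  0.1900   +0.278  -0.087  +1.281  -0.848
    106  0.3799   +0.643  -0.328  +2.562  -1.696
    159  0.5699   +1.251  -0.731  +3.843  -2.544


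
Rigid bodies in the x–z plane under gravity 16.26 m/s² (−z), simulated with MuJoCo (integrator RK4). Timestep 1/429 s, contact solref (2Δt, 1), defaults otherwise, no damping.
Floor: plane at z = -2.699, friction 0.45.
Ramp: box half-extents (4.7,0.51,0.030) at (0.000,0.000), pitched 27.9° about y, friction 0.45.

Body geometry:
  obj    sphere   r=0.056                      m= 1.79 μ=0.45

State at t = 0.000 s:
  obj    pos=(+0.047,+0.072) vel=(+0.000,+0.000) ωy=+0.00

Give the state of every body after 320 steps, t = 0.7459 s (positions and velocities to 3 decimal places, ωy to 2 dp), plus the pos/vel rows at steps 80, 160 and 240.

State at t = 0.7459 s:
  obj    pos=(+1.383,-0.635) vel=(+3.583,-1.897) ωy=+72.38

Key-timestep trajectory:
   step    t(s)  obj.x    obj.z    obj.vx   obj.vz 
     80  0.1865   +0.131  +0.028  +0.896  -0.474
    160  0.3730   +0.381  -0.105  +1.791  -0.948
    240  0.5594   +0.799  -0.326  +2.687  -1.423


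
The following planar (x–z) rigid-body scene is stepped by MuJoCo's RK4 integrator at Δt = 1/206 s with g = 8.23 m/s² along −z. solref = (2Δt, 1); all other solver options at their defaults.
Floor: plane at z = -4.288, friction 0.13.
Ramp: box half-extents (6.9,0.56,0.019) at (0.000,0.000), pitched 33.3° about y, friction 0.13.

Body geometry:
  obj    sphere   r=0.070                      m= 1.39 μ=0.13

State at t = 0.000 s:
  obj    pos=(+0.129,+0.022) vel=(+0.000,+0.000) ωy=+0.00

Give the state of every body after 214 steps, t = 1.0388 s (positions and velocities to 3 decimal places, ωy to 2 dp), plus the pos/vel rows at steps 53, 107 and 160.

State at t = 1.0388 s:
  obj    pos=(+1.763,-1.052) vel=(+3.130,-2.101) ωy=+32.99

Key-timestep trajectory:
   step    t(s)  obj.x    obj.z    obj.vx   obj.vz 
     53  0.2573   +0.229  -0.044  +0.781  -0.508
    107  0.5194   +0.538  -0.247  +1.571  -1.039
    160  0.7767   +1.043  -0.578  +2.341  -1.570


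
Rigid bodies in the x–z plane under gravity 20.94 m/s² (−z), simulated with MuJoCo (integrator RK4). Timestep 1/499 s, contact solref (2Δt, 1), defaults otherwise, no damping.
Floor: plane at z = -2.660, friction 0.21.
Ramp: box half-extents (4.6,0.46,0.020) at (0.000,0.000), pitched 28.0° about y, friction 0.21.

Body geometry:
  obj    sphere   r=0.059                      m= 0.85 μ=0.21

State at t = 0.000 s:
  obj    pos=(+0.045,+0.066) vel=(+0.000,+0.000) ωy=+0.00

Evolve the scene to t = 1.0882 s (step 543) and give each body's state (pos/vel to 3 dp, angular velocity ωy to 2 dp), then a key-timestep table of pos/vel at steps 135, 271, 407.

State at t = 1.0882 s:
  obj    pos=(+3.716,-1.886) vel=(+6.747,-3.587) ωy=+129.50

Key-timestep trajectory:
   step    t(s)  obj.x    obj.z    obj.vx   obj.vz 
    135  0.2705   +0.272  -0.055  +1.678  -0.892
    271  0.5431   +0.959  -0.421  +3.367  -1.790
    407  0.8156   +2.107  -1.031  +5.057  -2.689


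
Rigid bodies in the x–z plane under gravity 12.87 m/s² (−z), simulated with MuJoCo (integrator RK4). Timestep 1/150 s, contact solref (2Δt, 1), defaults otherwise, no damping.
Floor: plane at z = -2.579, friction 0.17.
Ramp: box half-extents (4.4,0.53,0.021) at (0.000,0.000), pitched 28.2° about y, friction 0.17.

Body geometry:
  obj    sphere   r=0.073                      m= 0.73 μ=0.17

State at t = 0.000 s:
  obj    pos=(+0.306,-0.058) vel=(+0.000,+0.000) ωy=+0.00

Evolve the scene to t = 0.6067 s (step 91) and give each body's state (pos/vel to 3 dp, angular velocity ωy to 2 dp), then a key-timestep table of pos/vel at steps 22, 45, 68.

State at t = 0.6067 s:
  obj    pos=(+1.011,-0.435) vel=(+2.323,-1.246) ωy=+36.08

Key-timestep trajectory:
   step    t(s)  obj.x    obj.z    obj.vx   obj.vz 
     22  0.1467   +0.347  -0.080  +0.562  -0.301
     45  0.3000   +0.479  -0.150  +1.149  -0.616
     68  0.4533   +0.700  -0.269  +1.736  -0.931


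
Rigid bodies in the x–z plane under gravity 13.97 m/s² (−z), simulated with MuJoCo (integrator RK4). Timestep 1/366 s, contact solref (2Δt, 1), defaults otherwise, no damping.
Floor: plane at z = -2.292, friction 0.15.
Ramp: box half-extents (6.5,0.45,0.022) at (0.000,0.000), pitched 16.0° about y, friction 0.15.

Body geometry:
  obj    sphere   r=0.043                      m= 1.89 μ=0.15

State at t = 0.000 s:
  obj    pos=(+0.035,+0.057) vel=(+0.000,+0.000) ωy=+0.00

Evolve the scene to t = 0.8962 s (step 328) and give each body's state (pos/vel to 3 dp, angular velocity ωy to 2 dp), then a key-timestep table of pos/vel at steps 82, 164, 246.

State at t = 0.8962 s:
  obj    pos=(+1.097,-0.247) vel=(+2.369,-0.679) ωy=+57.32

Key-timestep trajectory:
   step    t(s)  obj.x    obj.z    obj.vx   obj.vz 
     82  0.2240   +0.102  +0.039  +0.592  -0.170
    164  0.4481   +0.301  -0.019  +1.185  -0.340
    246  0.6721   +0.632  -0.114  +1.777  -0.510


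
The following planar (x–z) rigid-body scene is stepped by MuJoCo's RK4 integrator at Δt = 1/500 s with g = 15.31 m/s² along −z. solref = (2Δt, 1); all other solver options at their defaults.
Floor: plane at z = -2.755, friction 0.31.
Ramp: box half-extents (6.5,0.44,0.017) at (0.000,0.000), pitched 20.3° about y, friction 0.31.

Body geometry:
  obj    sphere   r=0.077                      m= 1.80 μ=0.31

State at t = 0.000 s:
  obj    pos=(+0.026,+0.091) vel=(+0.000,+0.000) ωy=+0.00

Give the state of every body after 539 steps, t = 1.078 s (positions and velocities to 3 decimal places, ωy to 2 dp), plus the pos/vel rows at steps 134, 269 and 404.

State at t = 1.078 s:
  obj    pos=(+2.094,-0.674) vel=(+3.836,-1.419) ωy=+53.11

Key-timestep trajectory:
   step    t(s)  obj.x    obj.z    obj.vx   obj.vz 
    134  0.2680   +0.154  +0.043  +0.954  -0.353
    269  0.5380   +0.541  -0.100  +1.914  -0.708
    404  0.8080   +1.188  -0.339  +2.875  -1.064


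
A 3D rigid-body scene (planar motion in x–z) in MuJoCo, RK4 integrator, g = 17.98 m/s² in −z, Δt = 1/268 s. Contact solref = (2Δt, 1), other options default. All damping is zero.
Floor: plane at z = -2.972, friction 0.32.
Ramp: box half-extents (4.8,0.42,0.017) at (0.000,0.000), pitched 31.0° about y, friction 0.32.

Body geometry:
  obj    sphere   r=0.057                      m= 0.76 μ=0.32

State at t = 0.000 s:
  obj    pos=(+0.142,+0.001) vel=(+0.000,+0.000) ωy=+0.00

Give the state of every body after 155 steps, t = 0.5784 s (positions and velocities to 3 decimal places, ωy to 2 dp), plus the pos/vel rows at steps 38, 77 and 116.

State at t = 0.5784 s:
  obj    pos=(+1.090,-0.569) vel=(+3.279,-1.970) ωy=+67.10

Key-timestep trajectory:
   step    t(s)  obj.x    obj.z    obj.vx   obj.vz 
     38  0.1418   +0.199  -0.033  +0.804  -0.483
     77  0.2873   +0.376  -0.140  +1.629  -0.979
    116  0.4328   +0.673  -0.318  +2.454  -1.475


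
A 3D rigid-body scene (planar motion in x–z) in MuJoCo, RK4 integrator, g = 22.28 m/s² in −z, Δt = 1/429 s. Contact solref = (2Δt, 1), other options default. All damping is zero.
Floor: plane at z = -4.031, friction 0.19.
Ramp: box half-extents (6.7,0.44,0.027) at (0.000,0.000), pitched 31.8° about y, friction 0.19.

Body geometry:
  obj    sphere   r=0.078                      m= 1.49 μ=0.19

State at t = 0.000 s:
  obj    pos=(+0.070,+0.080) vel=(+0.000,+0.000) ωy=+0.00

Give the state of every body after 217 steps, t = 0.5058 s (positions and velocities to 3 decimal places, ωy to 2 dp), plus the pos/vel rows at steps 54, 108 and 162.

State at t = 0.5058 s:
  obj    pos=(+0.982,-0.485) vel=(+3.606,-2.236) ωy=+54.37

Key-timestep trajectory:
   step    t(s)  obj.x    obj.z    obj.vx   obj.vz 
     54  0.1259   +0.127  +0.045  +0.898  -0.556
    108  0.2517   +0.296  -0.060  +1.795  -1.113
    162  0.3776   +0.578  -0.235  +2.692  -1.669


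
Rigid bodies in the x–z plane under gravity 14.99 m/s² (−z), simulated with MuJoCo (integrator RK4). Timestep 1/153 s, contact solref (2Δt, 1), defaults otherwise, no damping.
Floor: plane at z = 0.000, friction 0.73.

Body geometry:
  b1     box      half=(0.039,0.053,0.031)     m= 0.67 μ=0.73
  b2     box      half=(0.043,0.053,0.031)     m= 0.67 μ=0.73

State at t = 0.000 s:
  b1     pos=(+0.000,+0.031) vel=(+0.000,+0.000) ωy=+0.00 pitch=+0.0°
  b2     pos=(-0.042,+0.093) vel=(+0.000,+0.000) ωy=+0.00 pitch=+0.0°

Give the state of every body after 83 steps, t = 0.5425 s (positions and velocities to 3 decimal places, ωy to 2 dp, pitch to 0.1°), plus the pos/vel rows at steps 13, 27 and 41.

State at t = 0.5425 s:
  b1     pos=(+0.000,+0.031) vel=(+0.000,+0.000) ωy=+0.00 pitch=+0.0°
  b2     pos=(-0.080,+0.043) vel=(+0.000,+0.000) ωy=+0.00 pitch=-90.0°

Key-timestep trajectory:
   step    t(s)  b1.x    b1.z    b1.vx   b1.vz   b2.x    b2.z    b2.vx   b2.vz 
     13  0.0850   +0.000  +0.031  +0.000  +0.001   -0.045  +0.092  -0.081  -0.014
     27  0.1765   +0.000  +0.031  +0.001  +0.000   -0.061  +0.084  -0.268  -0.262
     41  0.2680   +0.000  +0.031  +0.000  +0.000   -0.082  +0.040  +0.063  +0.141


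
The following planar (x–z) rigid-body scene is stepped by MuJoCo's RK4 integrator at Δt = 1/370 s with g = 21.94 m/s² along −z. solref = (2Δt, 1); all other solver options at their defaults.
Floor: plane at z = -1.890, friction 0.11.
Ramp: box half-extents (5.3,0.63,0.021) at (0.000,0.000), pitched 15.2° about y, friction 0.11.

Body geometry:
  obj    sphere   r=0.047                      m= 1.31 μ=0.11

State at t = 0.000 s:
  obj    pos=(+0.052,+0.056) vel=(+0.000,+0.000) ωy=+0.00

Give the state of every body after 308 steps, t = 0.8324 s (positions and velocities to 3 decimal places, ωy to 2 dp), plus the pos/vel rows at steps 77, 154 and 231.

State at t = 0.8324 s:
  obj    pos=(+1.426,-0.317) vel=(+3.301,-0.897) ωy=+72.76

Key-timestep trajectory:
   step    t(s)  obj.x    obj.z    obj.vx   obj.vz 
     77  0.2081   +0.138  +0.033  +0.825  -0.224
    154  0.4162   +0.396  -0.037  +1.651  -0.448
    231  0.6243   +0.825  -0.154  +2.476  -0.673


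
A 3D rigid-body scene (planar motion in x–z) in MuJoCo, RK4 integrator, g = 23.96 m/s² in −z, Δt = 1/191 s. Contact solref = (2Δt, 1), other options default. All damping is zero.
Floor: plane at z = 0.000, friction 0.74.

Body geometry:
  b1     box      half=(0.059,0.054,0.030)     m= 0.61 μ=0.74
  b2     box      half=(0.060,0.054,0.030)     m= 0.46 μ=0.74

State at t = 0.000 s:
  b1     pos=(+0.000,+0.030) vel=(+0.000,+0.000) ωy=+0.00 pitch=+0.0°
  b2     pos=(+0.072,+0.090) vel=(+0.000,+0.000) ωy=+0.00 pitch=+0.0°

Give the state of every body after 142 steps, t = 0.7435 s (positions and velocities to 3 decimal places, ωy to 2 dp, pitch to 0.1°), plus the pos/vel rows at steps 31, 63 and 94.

State at t = 0.7435 s:
  b1     pos=(+0.000,+0.030) vel=(+0.000,+0.000) ωy=+0.00 pitch=+0.0°
  b2     pos=(+0.132,+0.060) vel=(+0.000,+0.000) ωy=+0.00 pitch=+90.0°

Key-timestep trajectory:
   step    t(s)  b1.x    b1.z    b1.vx   b1.vz   b2.x    b2.z    b2.vx   b2.vz 
     31  0.1623   +0.000  +0.030  +0.000  +0.000   +0.111  +0.066  +0.393  -0.034
     63  0.3298   +0.000  +0.030  +0.000  +0.000   +0.146  +0.065  -0.131  -0.032
     94  0.4921   +0.000  +0.030  +0.000  +0.000   +0.134  +0.060  +0.082  +0.077


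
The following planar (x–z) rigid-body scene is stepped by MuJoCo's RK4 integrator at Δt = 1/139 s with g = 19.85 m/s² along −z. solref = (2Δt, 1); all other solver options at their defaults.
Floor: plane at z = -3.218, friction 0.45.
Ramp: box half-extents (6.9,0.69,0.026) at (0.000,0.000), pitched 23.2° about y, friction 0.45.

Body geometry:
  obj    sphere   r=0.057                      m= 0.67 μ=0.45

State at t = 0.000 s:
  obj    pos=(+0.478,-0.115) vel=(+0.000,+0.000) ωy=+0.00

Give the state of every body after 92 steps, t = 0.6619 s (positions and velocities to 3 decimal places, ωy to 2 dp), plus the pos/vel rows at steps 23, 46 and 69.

State at t = 0.6619 s:
  obj    pos=(+1.603,-0.597) vel=(+3.397,-1.456) ωy=+64.84

Key-timestep trajectory:
   step    t(s)  obj.x    obj.z    obj.vx   obj.vz 
     23  0.1655   +0.548  -0.145  +0.850  -0.364
     46  0.3309   +0.759  -0.235  +1.699  -0.728
     69  0.4964   +1.111  -0.386  +2.548  -1.092


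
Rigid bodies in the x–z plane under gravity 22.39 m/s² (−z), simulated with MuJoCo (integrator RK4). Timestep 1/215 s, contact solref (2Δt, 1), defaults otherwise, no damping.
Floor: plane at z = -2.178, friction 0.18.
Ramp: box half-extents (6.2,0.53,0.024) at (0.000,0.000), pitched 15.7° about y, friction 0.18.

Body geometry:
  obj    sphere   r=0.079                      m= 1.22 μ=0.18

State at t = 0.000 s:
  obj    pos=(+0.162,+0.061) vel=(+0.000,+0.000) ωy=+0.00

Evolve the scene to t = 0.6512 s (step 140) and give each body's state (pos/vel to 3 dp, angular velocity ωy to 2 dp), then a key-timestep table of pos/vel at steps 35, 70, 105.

State at t = 0.6512 s:
  obj    pos=(+1.045,-0.187) vel=(+2.713,-0.763) ωy=+35.66

Key-timestep trajectory:
   step    t(s)  obj.x    obj.z    obj.vx   obj.vz 
     35  0.1628   +0.217  +0.046  +0.678  -0.191
     70  0.3256   +0.383  -0.001  +1.357  -0.381
    105  0.4884   +0.659  -0.078  +2.035  -0.572


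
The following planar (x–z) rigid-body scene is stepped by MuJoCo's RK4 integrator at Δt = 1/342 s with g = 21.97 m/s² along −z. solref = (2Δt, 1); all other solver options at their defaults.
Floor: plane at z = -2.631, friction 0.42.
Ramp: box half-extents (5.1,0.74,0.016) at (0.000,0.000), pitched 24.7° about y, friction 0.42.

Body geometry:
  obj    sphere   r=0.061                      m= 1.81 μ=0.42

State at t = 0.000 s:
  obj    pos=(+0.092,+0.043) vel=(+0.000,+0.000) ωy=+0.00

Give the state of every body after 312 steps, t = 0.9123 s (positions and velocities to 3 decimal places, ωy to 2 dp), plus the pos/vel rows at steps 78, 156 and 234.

State at t = 0.9123 s:
  obj    pos=(+2.571,-1.098) vel=(+5.435,-2.500) ωy=+98.06

Key-timestep trajectory:
   step    t(s)  obj.x    obj.z    obj.vx   obj.vz 
     78  0.2281   +0.247  -0.029  +1.359  -0.625
    156  0.4561   +0.712  -0.243  +2.718  -1.250
    234  0.6842   +1.486  -0.599  +4.076  -1.875


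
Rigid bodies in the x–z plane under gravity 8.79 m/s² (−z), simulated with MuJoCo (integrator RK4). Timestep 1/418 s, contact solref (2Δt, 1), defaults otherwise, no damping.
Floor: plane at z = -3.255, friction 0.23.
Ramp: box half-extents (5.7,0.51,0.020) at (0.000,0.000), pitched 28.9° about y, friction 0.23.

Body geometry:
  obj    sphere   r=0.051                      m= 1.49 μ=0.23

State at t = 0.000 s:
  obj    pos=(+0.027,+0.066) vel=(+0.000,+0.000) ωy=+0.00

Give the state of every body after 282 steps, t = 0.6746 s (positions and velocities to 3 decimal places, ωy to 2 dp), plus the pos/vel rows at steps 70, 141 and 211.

State at t = 0.6746 s:
  obj    pos=(+0.632,-0.268) vel=(+1.792,-0.989) ωy=+40.13

Key-timestep trajectory:
   step    t(s)  obj.x    obj.z    obj.vx   obj.vz 
     70  0.1675   +0.064  +0.046  +0.445  -0.246
    141  0.3373   +0.178  -0.017  +0.896  -0.495
    211  0.5048   +0.366  -0.121  +1.341  -0.740


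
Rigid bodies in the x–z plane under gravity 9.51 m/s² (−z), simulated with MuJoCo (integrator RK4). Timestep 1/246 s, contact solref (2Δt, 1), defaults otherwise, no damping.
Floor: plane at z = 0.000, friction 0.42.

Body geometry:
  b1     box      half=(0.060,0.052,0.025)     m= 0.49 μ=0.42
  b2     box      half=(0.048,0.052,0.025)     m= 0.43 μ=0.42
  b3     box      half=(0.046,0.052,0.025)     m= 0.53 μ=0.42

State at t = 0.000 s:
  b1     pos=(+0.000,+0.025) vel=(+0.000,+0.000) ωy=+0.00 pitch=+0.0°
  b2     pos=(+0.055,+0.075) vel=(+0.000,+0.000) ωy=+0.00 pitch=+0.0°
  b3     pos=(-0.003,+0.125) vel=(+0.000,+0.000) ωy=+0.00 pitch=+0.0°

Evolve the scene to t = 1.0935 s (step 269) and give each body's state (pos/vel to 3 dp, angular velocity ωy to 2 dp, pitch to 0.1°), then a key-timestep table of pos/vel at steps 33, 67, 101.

State at t = 1.0935 s:
  b1     pos=(+0.000,+0.025) vel=(+0.000,+0.000) ωy=+0.00 pitch=+0.0°
  b2     pos=(+0.055,+0.075) vel=(+0.000,+0.000) ωy=+0.00 pitch=+0.0°
  b3     pos=(-0.124,+0.025) vel=(+0.000,+0.000) ωy=+0.00 pitch=+180.0°

Key-timestep trajectory:
   step    t(s)  b1.x    b1.z    b1.vx   b1.vz   b2.x    b2.z    b2.vx   b2.vz   b3.x    b3.z    b3.vx   b3.vz 
     33  0.1341   +0.000  +0.025  +0.000  +0.000   +0.055  +0.075  +0.000  +0.000   -0.016  +0.114  -0.181  -0.262
     67  0.2724   +0.000  +0.025  +0.000  +0.000   +0.055  +0.075  -0.001  +0.000   -0.053  +0.096  -0.299  +0.070
    101  0.4106   +0.000  +0.025  +0.000  +0.000   +0.055  +0.075  +0.000  +0.000   -0.099  +0.076  -0.386  -0.549


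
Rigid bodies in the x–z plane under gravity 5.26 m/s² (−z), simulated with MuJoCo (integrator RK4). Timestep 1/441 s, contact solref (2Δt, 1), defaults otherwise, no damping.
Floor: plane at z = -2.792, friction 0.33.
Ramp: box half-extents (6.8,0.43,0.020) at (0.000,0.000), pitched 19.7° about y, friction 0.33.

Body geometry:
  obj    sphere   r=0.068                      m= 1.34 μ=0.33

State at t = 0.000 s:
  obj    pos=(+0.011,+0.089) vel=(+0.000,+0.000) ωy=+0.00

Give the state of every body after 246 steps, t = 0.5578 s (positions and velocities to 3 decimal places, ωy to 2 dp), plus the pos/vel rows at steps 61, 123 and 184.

State at t = 0.5578 s:
  obj    pos=(+0.197,+0.023) vel=(+0.665,-0.238) ωy=+10.39

Key-timestep trajectory:
   step    t(s)  obj.x    obj.z    obj.vx   obj.vz 
     61  0.1383   +0.023  +0.085  +0.165  -0.059
    123  0.2789   +0.058  +0.073  +0.333  -0.119
    184  0.4172   +0.115  +0.052  +0.498  -0.178


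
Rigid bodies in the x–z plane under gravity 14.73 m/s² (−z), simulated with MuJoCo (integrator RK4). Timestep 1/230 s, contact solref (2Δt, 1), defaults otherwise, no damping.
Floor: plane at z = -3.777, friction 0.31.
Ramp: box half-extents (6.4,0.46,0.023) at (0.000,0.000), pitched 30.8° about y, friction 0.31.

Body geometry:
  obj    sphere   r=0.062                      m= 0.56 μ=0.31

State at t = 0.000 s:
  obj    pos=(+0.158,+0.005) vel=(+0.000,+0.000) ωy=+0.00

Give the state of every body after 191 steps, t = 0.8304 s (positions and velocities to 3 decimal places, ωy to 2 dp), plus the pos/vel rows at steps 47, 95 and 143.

State at t = 0.8304 s:
  obj    pos=(+1.754,-0.947) vel=(+3.843,-2.291) ωy=+72.15

Key-timestep trajectory:
   step    t(s)  obj.x    obj.z    obj.vx   obj.vz 
     47  0.2043   +0.255  -0.053  +0.946  -0.564
     95  0.4130   +0.553  -0.231  +1.912  -1.140
    143  0.6217   +1.053  -0.528  +2.877  -1.715


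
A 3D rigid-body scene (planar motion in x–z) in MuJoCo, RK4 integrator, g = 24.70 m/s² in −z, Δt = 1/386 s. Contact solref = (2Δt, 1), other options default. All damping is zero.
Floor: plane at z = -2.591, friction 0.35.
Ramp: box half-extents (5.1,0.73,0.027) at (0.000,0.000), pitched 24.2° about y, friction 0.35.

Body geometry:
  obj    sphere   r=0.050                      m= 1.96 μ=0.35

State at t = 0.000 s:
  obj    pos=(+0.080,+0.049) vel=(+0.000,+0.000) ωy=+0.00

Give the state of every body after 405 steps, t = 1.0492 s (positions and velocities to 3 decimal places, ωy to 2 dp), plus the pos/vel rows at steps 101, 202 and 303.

State at t = 1.0492 s:
  obj    pos=(+3.711,-1.583) vel=(+6.921,-3.111) ωy=+151.75

Key-timestep trajectory:
   step    t(s)  obj.x    obj.z    obj.vx   obj.vz 
    101  0.2617   +0.306  -0.053  +1.726  -0.776
    202  0.5233   +0.983  -0.357  +3.452  -1.551
    303  0.7850   +2.112  -0.865  +5.178  -2.327


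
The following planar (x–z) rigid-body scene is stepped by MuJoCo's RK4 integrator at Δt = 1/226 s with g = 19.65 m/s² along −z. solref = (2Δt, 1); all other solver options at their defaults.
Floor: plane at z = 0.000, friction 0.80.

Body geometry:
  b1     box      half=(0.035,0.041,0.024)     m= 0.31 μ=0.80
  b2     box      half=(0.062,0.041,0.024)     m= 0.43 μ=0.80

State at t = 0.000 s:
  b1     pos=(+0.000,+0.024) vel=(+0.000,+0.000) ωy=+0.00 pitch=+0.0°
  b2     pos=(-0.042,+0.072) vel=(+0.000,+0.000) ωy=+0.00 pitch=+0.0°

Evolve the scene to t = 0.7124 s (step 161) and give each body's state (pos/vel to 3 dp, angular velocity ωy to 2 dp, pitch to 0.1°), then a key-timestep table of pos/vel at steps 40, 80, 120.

State at t = 0.7124 s:
  b1     pos=(+0.001,+0.024) vel=(+0.001,+0.000) ωy=+0.00 pitch=+0.0°
  b2     pos=(-0.056,+0.060) vel=(+0.000,-0.001) ωy=+0.03 pitch=-44.4°

Key-timestep trajectory:
   step    t(s)  b1.x    b1.z    b1.vx   b1.vz   b2.x    b2.z    b2.vx   b2.vz 
     40  0.1770   +0.000  +0.024  +0.000  +0.000   -0.063  +0.063  -0.036  +0.027
     80  0.3540   +0.000  +0.024  +0.001  +0.000   -0.056  +0.061  +0.000  +0.000
    120  0.5310   +0.000  +0.024  +0.001  +0.000   -0.056  +0.061  +0.000  -0.001


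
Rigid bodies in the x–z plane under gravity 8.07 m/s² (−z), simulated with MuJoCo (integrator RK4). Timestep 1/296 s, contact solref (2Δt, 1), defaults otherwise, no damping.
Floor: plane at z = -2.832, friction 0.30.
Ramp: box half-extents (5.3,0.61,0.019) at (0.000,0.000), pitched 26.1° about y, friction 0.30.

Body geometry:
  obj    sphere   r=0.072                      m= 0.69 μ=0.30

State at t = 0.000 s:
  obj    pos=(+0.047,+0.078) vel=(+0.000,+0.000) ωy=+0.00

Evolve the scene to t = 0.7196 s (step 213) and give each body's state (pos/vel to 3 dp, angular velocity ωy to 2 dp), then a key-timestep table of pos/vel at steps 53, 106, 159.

State at t = 0.7196 s:
  obj    pos=(+0.637,-0.211) vel=(+1.639,-0.803) ωy=+25.34

Key-timestep trajectory:
   step    t(s)  obj.x    obj.z    obj.vx   obj.vz 
     53  0.1791   +0.084  +0.060  +0.408  -0.200
    106  0.3581   +0.193  +0.007  +0.816  -0.400
    159  0.5372   +0.376  -0.083  +1.223  -0.599


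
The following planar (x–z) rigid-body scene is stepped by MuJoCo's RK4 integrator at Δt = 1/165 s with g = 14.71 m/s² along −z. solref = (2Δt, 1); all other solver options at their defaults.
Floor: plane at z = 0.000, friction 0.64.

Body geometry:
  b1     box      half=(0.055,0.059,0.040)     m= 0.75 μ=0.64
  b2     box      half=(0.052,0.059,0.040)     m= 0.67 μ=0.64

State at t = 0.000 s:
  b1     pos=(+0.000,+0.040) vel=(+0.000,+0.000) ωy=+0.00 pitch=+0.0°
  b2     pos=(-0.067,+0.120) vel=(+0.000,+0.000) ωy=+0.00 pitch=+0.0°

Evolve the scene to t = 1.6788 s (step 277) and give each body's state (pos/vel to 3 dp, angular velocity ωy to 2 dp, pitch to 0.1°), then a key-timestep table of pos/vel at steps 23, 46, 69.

State at t = 1.6788 s:
  b1     pos=(+0.000,+0.040) vel=(+0.000,+0.000) ωy=+0.00 pitch=+0.0°
  b2     pos=(-0.119,+0.052) vel=(+0.000,+0.000) ωy=+0.00 pitch=-90.0°

Key-timestep trajectory:
   step    t(s)  b1.x    b1.z    b1.vx   b1.vz   b2.x    b2.z    b2.vx   b2.vz 
     23  0.1394   +0.000  +0.040  +0.000  +0.000   -0.091  +0.102  -0.318  -0.448
     46  0.2788   +0.000  +0.040  +0.000  +0.000   -0.136  +0.061  -0.100  +0.047
     69  0.4182   +0.000  +0.040  +0.000  +0.000   -0.117  +0.051  +0.095  +0.100


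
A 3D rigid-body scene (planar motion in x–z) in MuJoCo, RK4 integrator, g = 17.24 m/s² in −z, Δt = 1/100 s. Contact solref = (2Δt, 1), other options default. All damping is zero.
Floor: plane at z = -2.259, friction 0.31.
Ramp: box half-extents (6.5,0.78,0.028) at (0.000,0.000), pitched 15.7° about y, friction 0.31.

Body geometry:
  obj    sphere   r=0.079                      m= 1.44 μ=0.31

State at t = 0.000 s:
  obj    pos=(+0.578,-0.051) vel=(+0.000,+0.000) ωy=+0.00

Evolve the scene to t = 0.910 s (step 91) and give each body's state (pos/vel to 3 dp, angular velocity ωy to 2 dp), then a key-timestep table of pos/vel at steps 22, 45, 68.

State at t = 0.910 s:
  obj    pos=(+1.906,-0.425) vel=(+2.919,-0.821) ωy=+38.37

Key-timestep trajectory:
   step    t(s)  obj.x    obj.z    obj.vx   obj.vz 
     22  0.2200   +0.656  -0.073  +0.706  -0.198
     45  0.4500   +0.903  -0.143  +1.444  -0.406
     68  0.6800   +1.320  -0.260  +2.181  -0.613
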